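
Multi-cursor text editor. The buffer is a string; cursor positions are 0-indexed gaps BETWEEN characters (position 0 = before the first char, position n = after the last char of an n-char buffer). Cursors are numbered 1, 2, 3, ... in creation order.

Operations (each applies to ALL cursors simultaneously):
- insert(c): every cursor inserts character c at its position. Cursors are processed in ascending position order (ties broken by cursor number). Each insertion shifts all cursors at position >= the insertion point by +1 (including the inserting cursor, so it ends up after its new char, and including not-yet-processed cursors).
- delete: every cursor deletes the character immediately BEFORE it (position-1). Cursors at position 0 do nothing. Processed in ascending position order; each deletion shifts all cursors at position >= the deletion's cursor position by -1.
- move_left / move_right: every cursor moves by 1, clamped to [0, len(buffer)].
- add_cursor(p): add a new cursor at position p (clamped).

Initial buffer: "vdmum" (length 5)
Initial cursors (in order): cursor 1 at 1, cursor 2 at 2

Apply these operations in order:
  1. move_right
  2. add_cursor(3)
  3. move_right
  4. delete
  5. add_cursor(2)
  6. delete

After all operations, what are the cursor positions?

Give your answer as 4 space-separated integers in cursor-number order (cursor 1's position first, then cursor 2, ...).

Answer: 0 0 0 0

Derivation:
After op 1 (move_right): buffer="vdmum" (len 5), cursors c1@2 c2@3, authorship .....
After op 2 (add_cursor(3)): buffer="vdmum" (len 5), cursors c1@2 c2@3 c3@3, authorship .....
After op 3 (move_right): buffer="vdmum" (len 5), cursors c1@3 c2@4 c3@4, authorship .....
After op 4 (delete): buffer="vm" (len 2), cursors c1@1 c2@1 c3@1, authorship ..
After op 5 (add_cursor(2)): buffer="vm" (len 2), cursors c1@1 c2@1 c3@1 c4@2, authorship ..
After op 6 (delete): buffer="" (len 0), cursors c1@0 c2@0 c3@0 c4@0, authorship 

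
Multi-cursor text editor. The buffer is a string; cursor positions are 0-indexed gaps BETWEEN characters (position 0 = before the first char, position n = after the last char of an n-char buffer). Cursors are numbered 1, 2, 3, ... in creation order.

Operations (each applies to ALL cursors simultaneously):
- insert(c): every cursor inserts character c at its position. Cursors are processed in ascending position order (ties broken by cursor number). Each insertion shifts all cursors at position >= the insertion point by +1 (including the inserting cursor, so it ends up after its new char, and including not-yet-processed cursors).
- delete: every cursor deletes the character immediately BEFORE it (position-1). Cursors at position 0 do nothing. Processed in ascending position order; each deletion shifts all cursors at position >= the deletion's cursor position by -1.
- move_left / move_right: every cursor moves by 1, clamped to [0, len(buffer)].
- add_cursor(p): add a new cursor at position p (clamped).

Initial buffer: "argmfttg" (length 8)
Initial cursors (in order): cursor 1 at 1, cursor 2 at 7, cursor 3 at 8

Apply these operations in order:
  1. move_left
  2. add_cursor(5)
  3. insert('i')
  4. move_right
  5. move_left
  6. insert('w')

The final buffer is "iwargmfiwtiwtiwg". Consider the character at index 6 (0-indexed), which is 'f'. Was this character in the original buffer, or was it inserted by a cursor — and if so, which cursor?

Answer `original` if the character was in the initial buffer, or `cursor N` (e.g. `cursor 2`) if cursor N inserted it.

After op 1 (move_left): buffer="argmfttg" (len 8), cursors c1@0 c2@6 c3@7, authorship ........
After op 2 (add_cursor(5)): buffer="argmfttg" (len 8), cursors c1@0 c4@5 c2@6 c3@7, authorship ........
After op 3 (insert('i')): buffer="iargmfititig" (len 12), cursors c1@1 c4@7 c2@9 c3@11, authorship 1.....4.2.3.
After op 4 (move_right): buffer="iargmfititig" (len 12), cursors c1@2 c4@8 c2@10 c3@12, authorship 1.....4.2.3.
After op 5 (move_left): buffer="iargmfititig" (len 12), cursors c1@1 c4@7 c2@9 c3@11, authorship 1.....4.2.3.
After op 6 (insert('w')): buffer="iwargmfiwtiwtiwg" (len 16), cursors c1@2 c4@9 c2@12 c3@15, authorship 11.....44.22.33.
Authorship (.=original, N=cursor N): 1 1 . . . . . 4 4 . 2 2 . 3 3 .
Index 6: author = original

Answer: original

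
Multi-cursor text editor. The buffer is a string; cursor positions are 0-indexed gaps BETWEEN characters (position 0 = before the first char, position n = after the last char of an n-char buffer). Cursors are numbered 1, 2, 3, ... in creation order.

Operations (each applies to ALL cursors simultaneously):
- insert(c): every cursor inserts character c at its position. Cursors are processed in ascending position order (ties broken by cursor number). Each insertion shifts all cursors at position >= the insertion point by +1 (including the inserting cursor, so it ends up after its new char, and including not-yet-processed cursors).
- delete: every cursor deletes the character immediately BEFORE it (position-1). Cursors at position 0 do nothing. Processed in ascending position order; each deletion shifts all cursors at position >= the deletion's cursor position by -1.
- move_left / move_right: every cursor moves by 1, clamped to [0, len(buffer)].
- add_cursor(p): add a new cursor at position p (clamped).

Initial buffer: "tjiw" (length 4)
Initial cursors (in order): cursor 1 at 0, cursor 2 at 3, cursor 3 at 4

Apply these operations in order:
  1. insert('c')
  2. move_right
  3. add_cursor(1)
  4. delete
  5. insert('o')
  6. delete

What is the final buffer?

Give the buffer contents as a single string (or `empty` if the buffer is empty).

Answer: jic

Derivation:
After op 1 (insert('c')): buffer="ctjicwc" (len 7), cursors c1@1 c2@5 c3@7, authorship 1...2.3
After op 2 (move_right): buffer="ctjicwc" (len 7), cursors c1@2 c2@6 c3@7, authorship 1...2.3
After op 3 (add_cursor(1)): buffer="ctjicwc" (len 7), cursors c4@1 c1@2 c2@6 c3@7, authorship 1...2.3
After op 4 (delete): buffer="jic" (len 3), cursors c1@0 c4@0 c2@3 c3@3, authorship ..2
After op 5 (insert('o')): buffer="oojicoo" (len 7), cursors c1@2 c4@2 c2@7 c3@7, authorship 14..223
After op 6 (delete): buffer="jic" (len 3), cursors c1@0 c4@0 c2@3 c3@3, authorship ..2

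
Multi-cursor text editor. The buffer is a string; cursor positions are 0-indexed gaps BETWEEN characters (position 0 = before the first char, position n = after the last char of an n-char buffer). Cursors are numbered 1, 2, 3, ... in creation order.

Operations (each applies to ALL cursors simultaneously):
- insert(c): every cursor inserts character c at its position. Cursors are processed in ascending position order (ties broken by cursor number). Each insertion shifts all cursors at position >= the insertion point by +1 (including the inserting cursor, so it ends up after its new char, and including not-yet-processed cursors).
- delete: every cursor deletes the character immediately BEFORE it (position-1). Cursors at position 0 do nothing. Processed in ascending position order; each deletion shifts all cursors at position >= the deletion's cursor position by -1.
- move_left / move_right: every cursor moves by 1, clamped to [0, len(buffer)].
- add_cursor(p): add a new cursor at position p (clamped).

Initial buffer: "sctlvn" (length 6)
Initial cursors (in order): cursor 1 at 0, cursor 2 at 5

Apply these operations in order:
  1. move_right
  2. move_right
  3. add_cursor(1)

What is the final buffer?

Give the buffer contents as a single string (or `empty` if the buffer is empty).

After op 1 (move_right): buffer="sctlvn" (len 6), cursors c1@1 c2@6, authorship ......
After op 2 (move_right): buffer="sctlvn" (len 6), cursors c1@2 c2@6, authorship ......
After op 3 (add_cursor(1)): buffer="sctlvn" (len 6), cursors c3@1 c1@2 c2@6, authorship ......

Answer: sctlvn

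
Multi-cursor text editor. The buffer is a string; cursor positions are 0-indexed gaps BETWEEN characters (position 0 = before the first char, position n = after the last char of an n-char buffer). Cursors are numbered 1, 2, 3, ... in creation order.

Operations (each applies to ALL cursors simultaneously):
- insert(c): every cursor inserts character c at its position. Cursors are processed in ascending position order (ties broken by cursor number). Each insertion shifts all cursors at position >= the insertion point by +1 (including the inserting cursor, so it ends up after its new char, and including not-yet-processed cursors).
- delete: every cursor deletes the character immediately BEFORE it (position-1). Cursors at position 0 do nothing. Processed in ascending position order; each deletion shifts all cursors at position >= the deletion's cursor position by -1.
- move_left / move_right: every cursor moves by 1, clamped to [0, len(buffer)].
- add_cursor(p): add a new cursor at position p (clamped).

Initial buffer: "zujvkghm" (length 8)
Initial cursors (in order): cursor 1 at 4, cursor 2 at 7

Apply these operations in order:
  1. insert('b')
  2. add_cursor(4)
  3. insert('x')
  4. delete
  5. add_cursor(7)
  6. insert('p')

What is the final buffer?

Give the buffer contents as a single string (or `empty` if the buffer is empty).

Answer: zujvpbpkgphbpm

Derivation:
After op 1 (insert('b')): buffer="zujvbkghbm" (len 10), cursors c1@5 c2@9, authorship ....1...2.
After op 2 (add_cursor(4)): buffer="zujvbkghbm" (len 10), cursors c3@4 c1@5 c2@9, authorship ....1...2.
After op 3 (insert('x')): buffer="zujvxbxkghbxm" (len 13), cursors c3@5 c1@7 c2@12, authorship ....311...22.
After op 4 (delete): buffer="zujvbkghbm" (len 10), cursors c3@4 c1@5 c2@9, authorship ....1...2.
After op 5 (add_cursor(7)): buffer="zujvbkghbm" (len 10), cursors c3@4 c1@5 c4@7 c2@9, authorship ....1...2.
After op 6 (insert('p')): buffer="zujvpbpkgphbpm" (len 14), cursors c3@5 c1@7 c4@10 c2@13, authorship ....311..4.22.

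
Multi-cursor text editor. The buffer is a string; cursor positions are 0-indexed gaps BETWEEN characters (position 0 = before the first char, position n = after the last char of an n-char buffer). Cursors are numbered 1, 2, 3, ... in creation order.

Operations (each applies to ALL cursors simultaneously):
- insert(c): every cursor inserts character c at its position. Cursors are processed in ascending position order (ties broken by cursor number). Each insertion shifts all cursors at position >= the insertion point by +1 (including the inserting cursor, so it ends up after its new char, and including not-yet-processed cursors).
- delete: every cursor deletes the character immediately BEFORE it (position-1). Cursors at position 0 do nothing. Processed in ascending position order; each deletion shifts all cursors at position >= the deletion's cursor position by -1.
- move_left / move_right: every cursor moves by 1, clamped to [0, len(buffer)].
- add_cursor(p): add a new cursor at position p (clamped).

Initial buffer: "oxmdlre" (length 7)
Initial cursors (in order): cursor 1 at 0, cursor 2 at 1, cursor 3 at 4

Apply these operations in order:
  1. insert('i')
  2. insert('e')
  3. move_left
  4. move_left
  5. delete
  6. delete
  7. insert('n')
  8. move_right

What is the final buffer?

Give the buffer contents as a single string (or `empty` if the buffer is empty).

Answer: niniexnielre

Derivation:
After op 1 (insert('i')): buffer="ioixmdilre" (len 10), cursors c1@1 c2@3 c3@7, authorship 1.2...3...
After op 2 (insert('e')): buffer="ieoiexmdielre" (len 13), cursors c1@2 c2@5 c3@10, authorship 11.22...33...
After op 3 (move_left): buffer="ieoiexmdielre" (len 13), cursors c1@1 c2@4 c3@9, authorship 11.22...33...
After op 4 (move_left): buffer="ieoiexmdielre" (len 13), cursors c1@0 c2@3 c3@8, authorship 11.22...33...
After op 5 (delete): buffer="ieiexmielre" (len 11), cursors c1@0 c2@2 c3@6, authorship 1122..33...
After op 6 (delete): buffer="iiexielre" (len 9), cursors c1@0 c2@1 c3@4, authorship 122.33...
After op 7 (insert('n')): buffer="niniexnielre" (len 12), cursors c1@1 c2@3 c3@7, authorship 11222.333...
After op 8 (move_right): buffer="niniexnielre" (len 12), cursors c1@2 c2@4 c3@8, authorship 11222.333...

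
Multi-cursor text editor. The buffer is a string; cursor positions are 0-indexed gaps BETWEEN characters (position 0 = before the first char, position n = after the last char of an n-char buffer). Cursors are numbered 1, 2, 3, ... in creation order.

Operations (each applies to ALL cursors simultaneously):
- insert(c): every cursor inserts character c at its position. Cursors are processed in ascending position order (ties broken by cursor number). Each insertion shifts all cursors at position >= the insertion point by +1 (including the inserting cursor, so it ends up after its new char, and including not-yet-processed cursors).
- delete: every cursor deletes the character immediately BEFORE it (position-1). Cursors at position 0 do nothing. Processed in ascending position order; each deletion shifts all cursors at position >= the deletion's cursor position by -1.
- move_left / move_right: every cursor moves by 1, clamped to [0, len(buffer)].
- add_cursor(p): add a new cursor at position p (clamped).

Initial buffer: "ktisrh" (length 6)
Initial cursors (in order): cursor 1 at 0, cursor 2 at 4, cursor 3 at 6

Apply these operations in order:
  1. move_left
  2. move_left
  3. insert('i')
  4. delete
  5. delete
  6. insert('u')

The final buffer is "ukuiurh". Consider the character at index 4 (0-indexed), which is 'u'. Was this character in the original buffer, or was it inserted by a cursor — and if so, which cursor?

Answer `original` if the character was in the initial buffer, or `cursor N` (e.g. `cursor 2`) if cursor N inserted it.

Answer: cursor 3

Derivation:
After op 1 (move_left): buffer="ktisrh" (len 6), cursors c1@0 c2@3 c3@5, authorship ......
After op 2 (move_left): buffer="ktisrh" (len 6), cursors c1@0 c2@2 c3@4, authorship ......
After op 3 (insert('i')): buffer="iktiisirh" (len 9), cursors c1@1 c2@4 c3@7, authorship 1..2..3..
After op 4 (delete): buffer="ktisrh" (len 6), cursors c1@0 c2@2 c3@4, authorship ......
After op 5 (delete): buffer="kirh" (len 4), cursors c1@0 c2@1 c3@2, authorship ....
After op 6 (insert('u')): buffer="ukuiurh" (len 7), cursors c1@1 c2@3 c3@5, authorship 1.2.3..
Authorship (.=original, N=cursor N): 1 . 2 . 3 . .
Index 4: author = 3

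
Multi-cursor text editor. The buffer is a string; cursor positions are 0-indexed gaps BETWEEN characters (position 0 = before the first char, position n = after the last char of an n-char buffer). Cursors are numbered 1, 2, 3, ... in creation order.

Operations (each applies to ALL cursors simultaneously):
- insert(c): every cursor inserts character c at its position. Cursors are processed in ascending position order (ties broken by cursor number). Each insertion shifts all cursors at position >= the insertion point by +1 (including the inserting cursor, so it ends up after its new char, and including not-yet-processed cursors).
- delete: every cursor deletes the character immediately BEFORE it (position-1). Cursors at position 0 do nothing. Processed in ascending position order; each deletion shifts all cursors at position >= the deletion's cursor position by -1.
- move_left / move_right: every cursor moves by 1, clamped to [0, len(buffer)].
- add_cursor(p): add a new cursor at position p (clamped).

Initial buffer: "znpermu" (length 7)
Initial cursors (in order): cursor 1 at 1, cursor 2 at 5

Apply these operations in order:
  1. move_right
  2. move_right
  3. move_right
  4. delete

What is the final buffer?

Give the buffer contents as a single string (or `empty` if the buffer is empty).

After op 1 (move_right): buffer="znpermu" (len 7), cursors c1@2 c2@6, authorship .......
After op 2 (move_right): buffer="znpermu" (len 7), cursors c1@3 c2@7, authorship .......
After op 3 (move_right): buffer="znpermu" (len 7), cursors c1@4 c2@7, authorship .......
After op 4 (delete): buffer="znprm" (len 5), cursors c1@3 c2@5, authorship .....

Answer: znprm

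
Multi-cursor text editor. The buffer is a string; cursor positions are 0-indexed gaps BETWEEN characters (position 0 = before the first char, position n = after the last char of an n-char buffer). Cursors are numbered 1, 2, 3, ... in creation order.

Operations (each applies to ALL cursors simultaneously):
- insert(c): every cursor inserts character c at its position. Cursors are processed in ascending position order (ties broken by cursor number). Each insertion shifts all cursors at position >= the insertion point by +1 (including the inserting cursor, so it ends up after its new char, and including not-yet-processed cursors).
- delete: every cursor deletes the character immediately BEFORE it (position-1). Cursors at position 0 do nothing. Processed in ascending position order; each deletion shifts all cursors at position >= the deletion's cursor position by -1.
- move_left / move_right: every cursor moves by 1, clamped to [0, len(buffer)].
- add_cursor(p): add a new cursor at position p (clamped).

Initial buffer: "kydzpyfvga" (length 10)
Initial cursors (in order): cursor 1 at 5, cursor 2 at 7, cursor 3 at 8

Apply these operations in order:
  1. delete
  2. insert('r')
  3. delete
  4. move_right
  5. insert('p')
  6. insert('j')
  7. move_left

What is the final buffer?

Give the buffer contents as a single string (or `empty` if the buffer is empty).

After op 1 (delete): buffer="kydzyga" (len 7), cursors c1@4 c2@5 c3@5, authorship .......
After op 2 (insert('r')): buffer="kydzryrrga" (len 10), cursors c1@5 c2@8 c3@8, authorship ....1.23..
After op 3 (delete): buffer="kydzyga" (len 7), cursors c1@4 c2@5 c3@5, authorship .......
After op 4 (move_right): buffer="kydzyga" (len 7), cursors c1@5 c2@6 c3@6, authorship .......
After op 5 (insert('p')): buffer="kydzypgppa" (len 10), cursors c1@6 c2@9 c3@9, authorship .....1.23.
After op 6 (insert('j')): buffer="kydzypjgppjja" (len 13), cursors c1@7 c2@12 c3@12, authorship .....11.2323.
After op 7 (move_left): buffer="kydzypjgppjja" (len 13), cursors c1@6 c2@11 c3@11, authorship .....11.2323.

Answer: kydzypjgppjja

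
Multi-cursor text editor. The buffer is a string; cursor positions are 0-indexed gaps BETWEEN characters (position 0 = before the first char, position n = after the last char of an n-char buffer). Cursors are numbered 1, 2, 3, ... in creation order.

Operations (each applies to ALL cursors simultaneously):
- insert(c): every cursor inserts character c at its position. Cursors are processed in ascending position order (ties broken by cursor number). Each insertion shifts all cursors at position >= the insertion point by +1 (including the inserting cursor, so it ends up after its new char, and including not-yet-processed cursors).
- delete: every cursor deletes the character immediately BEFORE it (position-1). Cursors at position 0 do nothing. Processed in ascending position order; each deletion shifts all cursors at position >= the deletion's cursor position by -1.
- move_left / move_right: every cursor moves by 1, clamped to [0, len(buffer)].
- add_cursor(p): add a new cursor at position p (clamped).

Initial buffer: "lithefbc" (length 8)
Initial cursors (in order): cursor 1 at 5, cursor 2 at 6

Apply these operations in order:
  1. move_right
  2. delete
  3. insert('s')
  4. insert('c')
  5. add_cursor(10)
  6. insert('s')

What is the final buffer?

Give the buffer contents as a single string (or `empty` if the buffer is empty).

After op 1 (move_right): buffer="lithefbc" (len 8), cursors c1@6 c2@7, authorship ........
After op 2 (delete): buffer="lithec" (len 6), cursors c1@5 c2@5, authorship ......
After op 3 (insert('s')): buffer="lithessc" (len 8), cursors c1@7 c2@7, authorship .....12.
After op 4 (insert('c')): buffer="lithessccc" (len 10), cursors c1@9 c2@9, authorship .....1212.
After op 5 (add_cursor(10)): buffer="lithessccc" (len 10), cursors c1@9 c2@9 c3@10, authorship .....1212.
After op 6 (insert('s')): buffer="lithessccsscs" (len 13), cursors c1@11 c2@11 c3@13, authorship .....121212.3

Answer: lithessccsscs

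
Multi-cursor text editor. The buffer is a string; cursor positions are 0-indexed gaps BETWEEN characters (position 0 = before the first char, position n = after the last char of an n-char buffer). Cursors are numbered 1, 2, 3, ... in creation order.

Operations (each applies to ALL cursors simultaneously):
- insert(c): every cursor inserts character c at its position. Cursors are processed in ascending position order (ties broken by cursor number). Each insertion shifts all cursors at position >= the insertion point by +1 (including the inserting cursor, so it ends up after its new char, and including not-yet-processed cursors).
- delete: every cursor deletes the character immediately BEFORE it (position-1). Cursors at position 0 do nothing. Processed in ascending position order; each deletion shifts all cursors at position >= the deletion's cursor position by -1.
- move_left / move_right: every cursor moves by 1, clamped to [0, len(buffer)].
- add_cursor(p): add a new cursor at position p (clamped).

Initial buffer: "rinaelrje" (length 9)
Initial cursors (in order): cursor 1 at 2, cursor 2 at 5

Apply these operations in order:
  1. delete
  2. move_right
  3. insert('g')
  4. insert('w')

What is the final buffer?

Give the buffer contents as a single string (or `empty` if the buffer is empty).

After op 1 (delete): buffer="rnalrje" (len 7), cursors c1@1 c2@3, authorship .......
After op 2 (move_right): buffer="rnalrje" (len 7), cursors c1@2 c2@4, authorship .......
After op 3 (insert('g')): buffer="rngalgrje" (len 9), cursors c1@3 c2@6, authorship ..1..2...
After op 4 (insert('w')): buffer="rngwalgwrje" (len 11), cursors c1@4 c2@8, authorship ..11..22...

Answer: rngwalgwrje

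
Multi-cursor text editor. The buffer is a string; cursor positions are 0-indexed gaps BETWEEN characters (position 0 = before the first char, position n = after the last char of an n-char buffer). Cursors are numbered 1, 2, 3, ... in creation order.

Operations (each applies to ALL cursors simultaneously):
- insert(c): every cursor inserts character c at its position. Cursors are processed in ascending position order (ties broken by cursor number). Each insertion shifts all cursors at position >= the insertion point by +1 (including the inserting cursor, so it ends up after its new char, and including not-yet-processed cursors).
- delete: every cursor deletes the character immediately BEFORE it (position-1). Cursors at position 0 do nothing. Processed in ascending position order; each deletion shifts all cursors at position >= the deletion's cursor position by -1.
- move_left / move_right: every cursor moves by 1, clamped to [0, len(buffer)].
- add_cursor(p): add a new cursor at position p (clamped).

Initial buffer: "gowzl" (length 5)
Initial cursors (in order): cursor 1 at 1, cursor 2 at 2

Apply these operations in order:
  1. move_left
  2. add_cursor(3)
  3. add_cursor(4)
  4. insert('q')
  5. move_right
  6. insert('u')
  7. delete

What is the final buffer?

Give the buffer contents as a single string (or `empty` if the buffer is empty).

Answer: qgqowqzql

Derivation:
After op 1 (move_left): buffer="gowzl" (len 5), cursors c1@0 c2@1, authorship .....
After op 2 (add_cursor(3)): buffer="gowzl" (len 5), cursors c1@0 c2@1 c3@3, authorship .....
After op 3 (add_cursor(4)): buffer="gowzl" (len 5), cursors c1@0 c2@1 c3@3 c4@4, authorship .....
After op 4 (insert('q')): buffer="qgqowqzql" (len 9), cursors c1@1 c2@3 c3@6 c4@8, authorship 1.2..3.4.
After op 5 (move_right): buffer="qgqowqzql" (len 9), cursors c1@2 c2@4 c3@7 c4@9, authorship 1.2..3.4.
After op 6 (insert('u')): buffer="qguqouwqzuqlu" (len 13), cursors c1@3 c2@6 c3@10 c4@13, authorship 1.12.2.3.34.4
After op 7 (delete): buffer="qgqowqzql" (len 9), cursors c1@2 c2@4 c3@7 c4@9, authorship 1.2..3.4.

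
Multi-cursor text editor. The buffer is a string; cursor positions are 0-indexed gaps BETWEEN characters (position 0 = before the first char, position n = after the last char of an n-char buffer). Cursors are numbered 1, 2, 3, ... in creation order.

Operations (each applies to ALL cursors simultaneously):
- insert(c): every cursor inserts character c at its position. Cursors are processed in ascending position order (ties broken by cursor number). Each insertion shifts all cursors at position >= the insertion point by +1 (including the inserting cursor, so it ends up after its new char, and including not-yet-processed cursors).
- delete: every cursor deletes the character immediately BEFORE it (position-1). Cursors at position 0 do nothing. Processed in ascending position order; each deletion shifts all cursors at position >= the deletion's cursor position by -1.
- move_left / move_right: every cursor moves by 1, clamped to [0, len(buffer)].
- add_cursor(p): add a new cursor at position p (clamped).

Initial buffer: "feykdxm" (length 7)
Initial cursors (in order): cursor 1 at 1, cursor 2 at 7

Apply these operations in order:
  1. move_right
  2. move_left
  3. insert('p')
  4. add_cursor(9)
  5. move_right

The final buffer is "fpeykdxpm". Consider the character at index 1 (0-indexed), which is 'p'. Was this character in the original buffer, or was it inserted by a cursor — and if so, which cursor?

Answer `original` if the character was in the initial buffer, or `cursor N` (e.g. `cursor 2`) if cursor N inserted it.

After op 1 (move_right): buffer="feykdxm" (len 7), cursors c1@2 c2@7, authorship .......
After op 2 (move_left): buffer="feykdxm" (len 7), cursors c1@1 c2@6, authorship .......
After op 3 (insert('p')): buffer="fpeykdxpm" (len 9), cursors c1@2 c2@8, authorship .1.....2.
After op 4 (add_cursor(9)): buffer="fpeykdxpm" (len 9), cursors c1@2 c2@8 c3@9, authorship .1.....2.
After op 5 (move_right): buffer="fpeykdxpm" (len 9), cursors c1@3 c2@9 c3@9, authorship .1.....2.
Authorship (.=original, N=cursor N): . 1 . . . . . 2 .
Index 1: author = 1

Answer: cursor 1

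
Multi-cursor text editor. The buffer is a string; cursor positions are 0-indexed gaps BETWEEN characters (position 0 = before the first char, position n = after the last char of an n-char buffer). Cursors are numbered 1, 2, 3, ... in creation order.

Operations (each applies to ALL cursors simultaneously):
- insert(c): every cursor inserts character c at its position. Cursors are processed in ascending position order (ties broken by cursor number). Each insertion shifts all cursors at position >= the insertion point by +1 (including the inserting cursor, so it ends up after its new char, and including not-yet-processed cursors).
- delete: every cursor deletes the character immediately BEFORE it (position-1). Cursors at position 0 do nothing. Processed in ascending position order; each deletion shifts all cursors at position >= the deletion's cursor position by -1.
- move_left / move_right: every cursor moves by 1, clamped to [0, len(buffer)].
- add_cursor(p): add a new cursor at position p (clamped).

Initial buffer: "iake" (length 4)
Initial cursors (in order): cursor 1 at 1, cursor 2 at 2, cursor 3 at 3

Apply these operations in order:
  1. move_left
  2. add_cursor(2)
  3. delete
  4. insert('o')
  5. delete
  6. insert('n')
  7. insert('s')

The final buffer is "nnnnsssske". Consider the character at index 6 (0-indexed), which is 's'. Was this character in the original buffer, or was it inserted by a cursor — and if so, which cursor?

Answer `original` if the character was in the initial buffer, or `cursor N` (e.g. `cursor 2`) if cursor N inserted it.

Answer: cursor 3

Derivation:
After op 1 (move_left): buffer="iake" (len 4), cursors c1@0 c2@1 c3@2, authorship ....
After op 2 (add_cursor(2)): buffer="iake" (len 4), cursors c1@0 c2@1 c3@2 c4@2, authorship ....
After op 3 (delete): buffer="ke" (len 2), cursors c1@0 c2@0 c3@0 c4@0, authorship ..
After op 4 (insert('o')): buffer="ooooke" (len 6), cursors c1@4 c2@4 c3@4 c4@4, authorship 1234..
After op 5 (delete): buffer="ke" (len 2), cursors c1@0 c2@0 c3@0 c4@0, authorship ..
After op 6 (insert('n')): buffer="nnnnke" (len 6), cursors c1@4 c2@4 c3@4 c4@4, authorship 1234..
After op 7 (insert('s')): buffer="nnnnsssske" (len 10), cursors c1@8 c2@8 c3@8 c4@8, authorship 12341234..
Authorship (.=original, N=cursor N): 1 2 3 4 1 2 3 4 . .
Index 6: author = 3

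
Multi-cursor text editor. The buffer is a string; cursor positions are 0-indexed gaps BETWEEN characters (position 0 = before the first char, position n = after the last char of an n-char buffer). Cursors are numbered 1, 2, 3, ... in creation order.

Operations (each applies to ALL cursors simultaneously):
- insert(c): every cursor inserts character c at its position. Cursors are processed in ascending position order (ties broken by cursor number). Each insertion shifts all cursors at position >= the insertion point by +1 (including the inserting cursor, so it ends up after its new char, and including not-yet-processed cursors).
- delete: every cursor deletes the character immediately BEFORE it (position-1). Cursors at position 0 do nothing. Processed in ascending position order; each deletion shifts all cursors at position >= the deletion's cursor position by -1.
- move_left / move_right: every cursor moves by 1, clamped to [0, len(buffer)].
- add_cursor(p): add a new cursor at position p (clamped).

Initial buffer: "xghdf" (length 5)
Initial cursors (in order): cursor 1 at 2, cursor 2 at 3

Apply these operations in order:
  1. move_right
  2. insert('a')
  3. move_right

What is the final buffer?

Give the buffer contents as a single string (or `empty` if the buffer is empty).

After op 1 (move_right): buffer="xghdf" (len 5), cursors c1@3 c2@4, authorship .....
After op 2 (insert('a')): buffer="xghadaf" (len 7), cursors c1@4 c2@6, authorship ...1.2.
After op 3 (move_right): buffer="xghadaf" (len 7), cursors c1@5 c2@7, authorship ...1.2.

Answer: xghadaf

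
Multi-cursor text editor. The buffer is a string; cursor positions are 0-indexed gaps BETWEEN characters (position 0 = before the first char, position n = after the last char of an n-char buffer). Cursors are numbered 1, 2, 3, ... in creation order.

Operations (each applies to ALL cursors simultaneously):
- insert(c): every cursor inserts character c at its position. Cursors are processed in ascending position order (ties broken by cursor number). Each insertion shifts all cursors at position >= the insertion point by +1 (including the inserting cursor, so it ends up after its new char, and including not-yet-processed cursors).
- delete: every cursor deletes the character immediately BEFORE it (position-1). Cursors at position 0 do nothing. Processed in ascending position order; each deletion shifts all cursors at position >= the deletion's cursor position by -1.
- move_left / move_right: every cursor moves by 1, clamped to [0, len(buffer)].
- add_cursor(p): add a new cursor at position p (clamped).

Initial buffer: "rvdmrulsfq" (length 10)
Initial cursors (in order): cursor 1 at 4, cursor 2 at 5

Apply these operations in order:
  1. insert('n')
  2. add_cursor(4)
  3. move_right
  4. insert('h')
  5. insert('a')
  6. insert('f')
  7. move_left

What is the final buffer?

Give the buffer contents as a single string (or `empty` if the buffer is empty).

Answer: rvdmnhafrhafnuhaflsfq

Derivation:
After op 1 (insert('n')): buffer="rvdmnrnulsfq" (len 12), cursors c1@5 c2@7, authorship ....1.2.....
After op 2 (add_cursor(4)): buffer="rvdmnrnulsfq" (len 12), cursors c3@4 c1@5 c2@7, authorship ....1.2.....
After op 3 (move_right): buffer="rvdmnrnulsfq" (len 12), cursors c3@5 c1@6 c2@8, authorship ....1.2.....
After op 4 (insert('h')): buffer="rvdmnhrhnuhlsfq" (len 15), cursors c3@6 c1@8 c2@11, authorship ....13.12.2....
After op 5 (insert('a')): buffer="rvdmnharhanuhalsfq" (len 18), cursors c3@7 c1@10 c2@14, authorship ....133.112.22....
After op 6 (insert('f')): buffer="rvdmnhafrhafnuhaflsfq" (len 21), cursors c3@8 c1@12 c2@17, authorship ....1333.1112.222....
After op 7 (move_left): buffer="rvdmnhafrhafnuhaflsfq" (len 21), cursors c3@7 c1@11 c2@16, authorship ....1333.1112.222....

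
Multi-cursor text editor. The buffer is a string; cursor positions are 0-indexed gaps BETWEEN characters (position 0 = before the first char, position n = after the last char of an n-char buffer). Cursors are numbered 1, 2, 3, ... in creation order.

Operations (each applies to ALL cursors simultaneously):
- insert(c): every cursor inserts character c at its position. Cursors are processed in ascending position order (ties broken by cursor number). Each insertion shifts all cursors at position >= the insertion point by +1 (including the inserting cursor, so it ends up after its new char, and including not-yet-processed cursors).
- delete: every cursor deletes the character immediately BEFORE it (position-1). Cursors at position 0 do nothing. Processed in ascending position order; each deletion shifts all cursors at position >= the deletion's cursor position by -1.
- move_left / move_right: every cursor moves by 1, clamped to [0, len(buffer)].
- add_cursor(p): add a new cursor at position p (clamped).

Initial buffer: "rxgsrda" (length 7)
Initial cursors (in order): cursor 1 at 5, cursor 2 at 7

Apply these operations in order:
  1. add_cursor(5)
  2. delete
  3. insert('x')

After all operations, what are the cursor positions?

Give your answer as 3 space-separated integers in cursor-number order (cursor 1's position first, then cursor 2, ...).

After op 1 (add_cursor(5)): buffer="rxgsrda" (len 7), cursors c1@5 c3@5 c2@7, authorship .......
After op 2 (delete): buffer="rxgd" (len 4), cursors c1@3 c3@3 c2@4, authorship ....
After op 3 (insert('x')): buffer="rxgxxdx" (len 7), cursors c1@5 c3@5 c2@7, authorship ...13.2

Answer: 5 7 5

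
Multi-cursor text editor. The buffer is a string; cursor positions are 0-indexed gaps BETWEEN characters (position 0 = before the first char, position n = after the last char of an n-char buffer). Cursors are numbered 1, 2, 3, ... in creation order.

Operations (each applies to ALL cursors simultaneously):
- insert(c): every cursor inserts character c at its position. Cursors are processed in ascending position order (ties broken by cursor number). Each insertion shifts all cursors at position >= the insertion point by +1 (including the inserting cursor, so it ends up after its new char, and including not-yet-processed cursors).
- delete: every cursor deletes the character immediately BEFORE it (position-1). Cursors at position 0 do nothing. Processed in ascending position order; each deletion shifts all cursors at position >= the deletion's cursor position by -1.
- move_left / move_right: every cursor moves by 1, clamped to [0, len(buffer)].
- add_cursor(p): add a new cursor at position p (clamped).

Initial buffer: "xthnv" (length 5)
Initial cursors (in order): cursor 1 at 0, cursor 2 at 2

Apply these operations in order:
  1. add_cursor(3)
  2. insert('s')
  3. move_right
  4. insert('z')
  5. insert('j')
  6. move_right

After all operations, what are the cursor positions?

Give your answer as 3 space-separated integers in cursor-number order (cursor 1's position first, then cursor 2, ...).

Answer: 5 10 14

Derivation:
After op 1 (add_cursor(3)): buffer="xthnv" (len 5), cursors c1@0 c2@2 c3@3, authorship .....
After op 2 (insert('s')): buffer="sxtshsnv" (len 8), cursors c1@1 c2@4 c3@6, authorship 1..2.3..
After op 3 (move_right): buffer="sxtshsnv" (len 8), cursors c1@2 c2@5 c3@7, authorship 1..2.3..
After op 4 (insert('z')): buffer="sxztshzsnzv" (len 11), cursors c1@3 c2@7 c3@10, authorship 1.1.2.23.3.
After op 5 (insert('j')): buffer="sxzjtshzjsnzjv" (len 14), cursors c1@4 c2@9 c3@13, authorship 1.11.2.223.33.
After op 6 (move_right): buffer="sxzjtshzjsnzjv" (len 14), cursors c1@5 c2@10 c3@14, authorship 1.11.2.223.33.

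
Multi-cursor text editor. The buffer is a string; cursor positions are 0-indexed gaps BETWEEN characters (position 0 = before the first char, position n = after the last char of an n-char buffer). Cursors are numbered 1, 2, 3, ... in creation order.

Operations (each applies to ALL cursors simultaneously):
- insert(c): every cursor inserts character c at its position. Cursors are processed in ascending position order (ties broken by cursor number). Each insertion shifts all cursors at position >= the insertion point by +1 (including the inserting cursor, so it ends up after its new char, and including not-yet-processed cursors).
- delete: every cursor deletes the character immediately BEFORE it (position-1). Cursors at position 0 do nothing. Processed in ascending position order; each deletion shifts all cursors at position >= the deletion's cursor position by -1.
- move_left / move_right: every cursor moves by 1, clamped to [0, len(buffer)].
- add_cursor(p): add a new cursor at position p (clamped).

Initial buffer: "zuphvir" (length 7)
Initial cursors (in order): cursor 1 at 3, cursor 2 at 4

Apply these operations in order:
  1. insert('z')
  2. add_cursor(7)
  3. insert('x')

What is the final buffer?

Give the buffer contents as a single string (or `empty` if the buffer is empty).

After op 1 (insert('z')): buffer="zupzhzvir" (len 9), cursors c1@4 c2@6, authorship ...1.2...
After op 2 (add_cursor(7)): buffer="zupzhzvir" (len 9), cursors c1@4 c2@6 c3@7, authorship ...1.2...
After op 3 (insert('x')): buffer="zupzxhzxvxir" (len 12), cursors c1@5 c2@8 c3@10, authorship ...11.22.3..

Answer: zupzxhzxvxir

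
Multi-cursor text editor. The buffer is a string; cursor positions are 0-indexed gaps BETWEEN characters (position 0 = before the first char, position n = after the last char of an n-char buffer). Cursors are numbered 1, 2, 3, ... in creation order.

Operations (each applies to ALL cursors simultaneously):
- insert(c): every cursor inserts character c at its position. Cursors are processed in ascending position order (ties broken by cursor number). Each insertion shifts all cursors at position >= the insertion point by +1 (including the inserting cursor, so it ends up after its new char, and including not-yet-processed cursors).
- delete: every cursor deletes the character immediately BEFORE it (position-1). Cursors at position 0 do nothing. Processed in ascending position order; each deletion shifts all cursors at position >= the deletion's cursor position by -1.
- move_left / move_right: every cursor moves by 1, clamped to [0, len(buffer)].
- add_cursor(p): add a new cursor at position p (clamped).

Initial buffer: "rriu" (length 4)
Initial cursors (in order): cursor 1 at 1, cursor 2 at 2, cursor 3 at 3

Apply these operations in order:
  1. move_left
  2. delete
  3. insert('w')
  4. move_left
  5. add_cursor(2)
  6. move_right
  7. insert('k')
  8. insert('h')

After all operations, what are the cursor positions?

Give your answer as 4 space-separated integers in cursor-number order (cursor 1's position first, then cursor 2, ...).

Answer: 11 11 11 11

Derivation:
After op 1 (move_left): buffer="rriu" (len 4), cursors c1@0 c2@1 c3@2, authorship ....
After op 2 (delete): buffer="iu" (len 2), cursors c1@0 c2@0 c3@0, authorship ..
After op 3 (insert('w')): buffer="wwwiu" (len 5), cursors c1@3 c2@3 c3@3, authorship 123..
After op 4 (move_left): buffer="wwwiu" (len 5), cursors c1@2 c2@2 c3@2, authorship 123..
After op 5 (add_cursor(2)): buffer="wwwiu" (len 5), cursors c1@2 c2@2 c3@2 c4@2, authorship 123..
After op 6 (move_right): buffer="wwwiu" (len 5), cursors c1@3 c2@3 c3@3 c4@3, authorship 123..
After op 7 (insert('k')): buffer="wwwkkkkiu" (len 9), cursors c1@7 c2@7 c3@7 c4@7, authorship 1231234..
After op 8 (insert('h')): buffer="wwwkkkkhhhhiu" (len 13), cursors c1@11 c2@11 c3@11 c4@11, authorship 12312341234..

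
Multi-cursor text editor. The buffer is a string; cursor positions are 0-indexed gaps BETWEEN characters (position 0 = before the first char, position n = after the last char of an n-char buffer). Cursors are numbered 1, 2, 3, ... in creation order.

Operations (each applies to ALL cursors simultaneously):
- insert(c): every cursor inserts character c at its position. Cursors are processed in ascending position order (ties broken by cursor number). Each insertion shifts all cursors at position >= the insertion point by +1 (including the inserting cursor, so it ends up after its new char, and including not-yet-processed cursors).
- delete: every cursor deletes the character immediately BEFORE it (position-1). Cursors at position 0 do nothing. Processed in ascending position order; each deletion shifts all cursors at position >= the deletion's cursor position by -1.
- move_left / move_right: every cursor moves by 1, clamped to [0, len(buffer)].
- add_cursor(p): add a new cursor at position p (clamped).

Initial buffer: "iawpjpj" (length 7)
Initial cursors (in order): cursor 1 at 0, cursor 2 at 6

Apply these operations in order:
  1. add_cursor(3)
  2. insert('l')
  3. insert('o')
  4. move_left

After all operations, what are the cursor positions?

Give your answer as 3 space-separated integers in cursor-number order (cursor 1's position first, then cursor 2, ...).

Answer: 1 11 6

Derivation:
After op 1 (add_cursor(3)): buffer="iawpjpj" (len 7), cursors c1@0 c3@3 c2@6, authorship .......
After op 2 (insert('l')): buffer="liawlpjplj" (len 10), cursors c1@1 c3@5 c2@9, authorship 1...3...2.
After op 3 (insert('o')): buffer="loiawlopjploj" (len 13), cursors c1@2 c3@7 c2@12, authorship 11...33...22.
After op 4 (move_left): buffer="loiawlopjploj" (len 13), cursors c1@1 c3@6 c2@11, authorship 11...33...22.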